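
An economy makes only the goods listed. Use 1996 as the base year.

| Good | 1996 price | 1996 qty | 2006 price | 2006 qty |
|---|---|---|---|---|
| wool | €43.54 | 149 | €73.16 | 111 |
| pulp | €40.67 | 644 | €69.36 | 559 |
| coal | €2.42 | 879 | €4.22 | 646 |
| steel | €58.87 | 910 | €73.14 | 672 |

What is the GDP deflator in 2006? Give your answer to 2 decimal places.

143.79

Nominal GDP 2006 = 73.16·111 + 69.36·559 + 4.22·646 + 73.14·672 = 98769.20.
Real GDP 2006 (at 1996 prices) = 43.54·111 + 40.67·559 + 2.42·646 + 58.87·672 = 68691.43.
Deflator = Nominal/Real × 100 = 98769.20/68691.43 × 100 = 143.787.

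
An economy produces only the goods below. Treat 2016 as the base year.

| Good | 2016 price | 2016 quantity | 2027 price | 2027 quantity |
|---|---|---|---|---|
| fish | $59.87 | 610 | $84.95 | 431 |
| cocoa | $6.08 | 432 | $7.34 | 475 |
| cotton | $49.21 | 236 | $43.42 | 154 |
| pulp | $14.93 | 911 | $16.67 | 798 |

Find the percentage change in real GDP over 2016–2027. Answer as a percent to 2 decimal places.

-25.14%

Real GDP 2016 = Nominal GDP 2016 = 59.87·610 + 6.08·432 + 49.21·236 + 14.93·911 = 64362.05.
Real GDP 2027 (at 2016 prices) = 59.87·431 + 6.08·475 + 49.21·154 + 14.93·798 = 48184.45.
Real growth = 48184.45/64362.05 − 1 = -0.2514.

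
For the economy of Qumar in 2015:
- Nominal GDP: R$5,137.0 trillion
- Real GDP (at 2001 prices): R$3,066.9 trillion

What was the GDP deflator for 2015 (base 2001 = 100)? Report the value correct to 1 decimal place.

GDP deflator = (Nominal / Real) × 100 = 5137.0 / 3066.9 × 100 = 167.50.

167.5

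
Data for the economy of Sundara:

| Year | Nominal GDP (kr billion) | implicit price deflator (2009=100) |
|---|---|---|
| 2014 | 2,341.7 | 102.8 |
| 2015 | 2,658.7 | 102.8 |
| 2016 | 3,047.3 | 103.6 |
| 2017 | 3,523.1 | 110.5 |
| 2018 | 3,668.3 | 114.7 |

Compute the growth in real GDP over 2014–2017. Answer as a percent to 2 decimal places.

39.97%

Real GDP 2014 = 2341.7/1.028 = 2277.92.
Real GDP 2017 = 3523.1/1.105 = 3188.33.
Change = 3188.33/2277.92 − 1 = 0.3997.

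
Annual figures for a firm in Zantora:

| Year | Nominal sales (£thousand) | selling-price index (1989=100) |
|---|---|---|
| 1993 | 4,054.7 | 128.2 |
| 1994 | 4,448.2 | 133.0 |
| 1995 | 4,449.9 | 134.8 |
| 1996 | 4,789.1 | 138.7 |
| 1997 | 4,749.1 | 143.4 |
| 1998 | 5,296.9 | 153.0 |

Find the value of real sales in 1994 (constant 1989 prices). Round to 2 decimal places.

£3,344.51 thousand

Real sales 1994 = 4448.2 / 1.330 = 3344.51.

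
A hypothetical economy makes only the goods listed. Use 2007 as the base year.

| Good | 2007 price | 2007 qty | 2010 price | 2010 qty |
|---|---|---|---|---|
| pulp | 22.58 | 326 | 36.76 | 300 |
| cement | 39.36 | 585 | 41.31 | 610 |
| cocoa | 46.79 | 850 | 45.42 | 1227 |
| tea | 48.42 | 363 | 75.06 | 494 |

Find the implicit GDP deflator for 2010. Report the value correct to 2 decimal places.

115.09

Nominal GDP 2010 = 36.76·300 + 41.31·610 + 45.42·1227 + 75.06·494 = 129037.08.
Real GDP 2010 (at 2007 prices) = 22.58·300 + 39.36·610 + 46.79·1227 + 48.42·494 = 112114.41.
Deflator = Nominal/Real × 100 = 129037.08/112114.41 × 100 = 115.094.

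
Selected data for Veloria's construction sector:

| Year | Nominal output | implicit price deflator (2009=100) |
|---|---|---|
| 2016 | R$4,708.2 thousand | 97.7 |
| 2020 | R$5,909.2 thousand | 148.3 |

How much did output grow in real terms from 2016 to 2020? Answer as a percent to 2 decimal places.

-17.31%

Deflate each year: 2016 → 4708.2/0.977 = 4819.04; 2020 → 5909.2/1.483 = 3984.63.
So real output changed by 3984.63/4819.04 − 1 = -0.1731, i.e. -17.31%.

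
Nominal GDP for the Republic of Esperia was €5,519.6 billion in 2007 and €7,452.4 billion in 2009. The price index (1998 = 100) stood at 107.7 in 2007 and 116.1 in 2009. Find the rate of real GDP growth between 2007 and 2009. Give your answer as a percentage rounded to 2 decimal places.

25.25%

Real GDP 2007 = 5519.6 / 1.077 = 5124.98.
Real GDP 2009 = 7452.4 / 1.161 = 6418.95.
Real growth = 6418.95 / 5124.98 − 1 = 0.2525.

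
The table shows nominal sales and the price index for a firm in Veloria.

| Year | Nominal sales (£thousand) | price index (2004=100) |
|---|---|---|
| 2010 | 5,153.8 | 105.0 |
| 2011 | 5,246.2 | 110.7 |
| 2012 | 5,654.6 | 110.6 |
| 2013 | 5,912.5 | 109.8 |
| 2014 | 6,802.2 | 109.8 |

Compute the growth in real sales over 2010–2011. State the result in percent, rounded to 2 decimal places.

Real sales 2010 = 5153.8/1.050 = 4908.38.
Real sales 2011 = 5246.2/1.107 = 4739.11.
Change = 4739.11/4908.38 − 1 = -0.0345.

-3.45%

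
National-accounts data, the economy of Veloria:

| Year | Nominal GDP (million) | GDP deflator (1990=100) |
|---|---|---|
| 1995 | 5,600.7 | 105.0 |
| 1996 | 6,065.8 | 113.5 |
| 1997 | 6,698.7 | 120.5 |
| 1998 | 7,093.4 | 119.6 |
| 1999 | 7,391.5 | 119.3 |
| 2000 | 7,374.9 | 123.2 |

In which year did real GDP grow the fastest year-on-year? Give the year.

1998

1996: real = 6065.8/1.135 = 5344.32; growth vs 1995 (5334.00) = 0.19%.
1997: real = 6698.7/1.205 = 5559.09; growth vs 1996 (5344.32) = 4.02%.
1998: real = 7093.4/1.196 = 5930.94; growth vs 1997 (5559.09) = 6.69%.
1999: real = 7391.5/1.193 = 6195.73; growth vs 1998 (5930.94) = 4.46%.
2000: real = 7374.9/1.232 = 5986.12; growth vs 1999 (6195.73) = -3.38%.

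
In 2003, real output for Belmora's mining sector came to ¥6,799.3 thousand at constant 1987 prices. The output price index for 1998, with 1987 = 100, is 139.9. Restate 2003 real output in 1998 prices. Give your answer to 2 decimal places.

¥9,512.22 thousand

Real output in 1998 prices = Real output in 1987 prices × (P_1998/P_1987) = 6799.3 × 1.399 = 9512.22.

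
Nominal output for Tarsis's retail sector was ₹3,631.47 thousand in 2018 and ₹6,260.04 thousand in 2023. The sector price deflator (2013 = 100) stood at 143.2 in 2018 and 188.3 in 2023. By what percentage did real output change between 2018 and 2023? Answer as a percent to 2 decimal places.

Real output 2018 = 3631.47 / 1.432 = 2535.94.
Real output 2023 = 6260.04 / 1.883 = 3324.50.
Real growth = 3324.50 / 2535.94 − 1 = 0.3110.

31.10%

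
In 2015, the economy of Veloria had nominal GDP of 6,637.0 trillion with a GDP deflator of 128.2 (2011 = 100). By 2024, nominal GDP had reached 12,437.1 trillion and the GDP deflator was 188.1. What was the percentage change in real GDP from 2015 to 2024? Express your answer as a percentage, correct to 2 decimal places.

Real GDP 2015 = 6637.0 / 1.282 = 5177.07.
Real GDP 2024 = 12437.1 / 1.881 = 6611.96.
Real growth = 6611.96 / 5177.07 − 1 = 0.2772.

27.72%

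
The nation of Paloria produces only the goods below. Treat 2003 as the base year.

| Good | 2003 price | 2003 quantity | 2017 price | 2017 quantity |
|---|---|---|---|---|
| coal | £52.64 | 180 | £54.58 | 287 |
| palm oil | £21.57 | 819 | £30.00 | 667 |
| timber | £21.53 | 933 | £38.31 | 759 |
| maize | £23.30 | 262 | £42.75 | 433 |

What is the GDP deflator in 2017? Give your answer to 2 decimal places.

Nominal GDP 2017 = 54.58·287 + 30.00·667 + 38.31·759 + 42.75·433 = 83262.50.
Real GDP 2017 (at 2003 prices) = 52.64·287 + 21.57·667 + 21.53·759 + 23.30·433 = 55925.04.
Deflator = Nominal/Real × 100 = 83262.50/55925.04 × 100 = 148.882.

148.88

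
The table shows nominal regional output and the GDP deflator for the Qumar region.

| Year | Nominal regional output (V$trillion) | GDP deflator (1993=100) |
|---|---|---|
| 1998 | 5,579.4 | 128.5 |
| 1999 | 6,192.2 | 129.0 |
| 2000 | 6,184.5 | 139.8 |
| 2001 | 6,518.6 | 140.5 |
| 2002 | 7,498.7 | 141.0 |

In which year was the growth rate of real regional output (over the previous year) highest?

2002

1999: real = 6192.2/1.290 = 4800.16; growth vs 1998 (4341.95) = 10.55%.
2000: real = 6184.5/1.398 = 4423.82; growth vs 1999 (4800.16) = -7.84%.
2001: real = 6518.6/1.405 = 4639.57; growth vs 2000 (4423.82) = 4.88%.
2002: real = 7498.7/1.410 = 5318.23; growth vs 2001 (4639.57) = 14.63%.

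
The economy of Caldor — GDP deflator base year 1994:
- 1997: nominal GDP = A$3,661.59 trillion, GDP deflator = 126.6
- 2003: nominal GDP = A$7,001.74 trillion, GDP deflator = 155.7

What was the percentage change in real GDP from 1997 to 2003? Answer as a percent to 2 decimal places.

55.48%

Real GDP 1997 = 3661.59 / 1.266 = 2892.25.
Real GDP 2003 = 7001.74 / 1.557 = 4496.94.
Real growth = 4496.94 / 2892.25 − 1 = 0.5548.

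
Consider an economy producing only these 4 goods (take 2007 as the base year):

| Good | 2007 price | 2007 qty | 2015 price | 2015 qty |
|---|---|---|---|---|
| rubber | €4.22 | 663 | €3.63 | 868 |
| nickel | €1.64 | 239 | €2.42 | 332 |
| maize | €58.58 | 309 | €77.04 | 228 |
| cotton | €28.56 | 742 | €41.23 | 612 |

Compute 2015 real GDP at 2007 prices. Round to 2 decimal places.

Real GDP 2015 = Σ (p_2007 × q_2015) = 4.22·868 + 1.64·332 + 58.58·228 + 28.56·612 = 35042.40.

€35042.40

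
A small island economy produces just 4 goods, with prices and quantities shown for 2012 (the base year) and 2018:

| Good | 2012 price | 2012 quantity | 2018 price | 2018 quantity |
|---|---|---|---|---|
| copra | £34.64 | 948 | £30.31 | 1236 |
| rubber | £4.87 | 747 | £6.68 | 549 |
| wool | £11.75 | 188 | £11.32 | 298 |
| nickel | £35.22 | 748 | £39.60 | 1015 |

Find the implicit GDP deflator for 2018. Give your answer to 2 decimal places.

99.95

Nominal GDP 2018 = 30.31·1236 + 6.68·549 + 11.32·298 + 39.60·1015 = 84697.84.
Real GDP 2018 (at 2012 prices) = 34.64·1236 + 4.87·549 + 11.75·298 + 35.22·1015 = 84738.47.
Deflator = Nominal/Real × 100 = 84697.84/84738.47 × 100 = 99.952.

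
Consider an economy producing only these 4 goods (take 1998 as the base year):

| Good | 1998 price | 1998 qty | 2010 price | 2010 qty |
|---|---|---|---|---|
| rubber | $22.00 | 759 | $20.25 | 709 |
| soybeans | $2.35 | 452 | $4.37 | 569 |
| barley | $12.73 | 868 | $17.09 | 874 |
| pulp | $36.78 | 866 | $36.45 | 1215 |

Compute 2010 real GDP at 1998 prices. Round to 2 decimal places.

Real GDP 2010 = Σ (p_1998 × q_2010) = 22.00·709 + 2.35·569 + 12.73·874 + 36.78·1215 = 72748.87.

$72748.87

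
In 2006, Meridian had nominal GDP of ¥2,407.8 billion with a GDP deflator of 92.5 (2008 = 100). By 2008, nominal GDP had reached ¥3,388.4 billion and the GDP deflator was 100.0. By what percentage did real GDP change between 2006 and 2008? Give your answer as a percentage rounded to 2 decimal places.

30.17%

Real GDP 2006 = 2407.8 / 0.925 = 2603.03.
Real GDP 2008 = 3388.4 / 1.000 = 3388.40.
Real growth = 3388.40 / 2603.03 − 1 = 0.3017.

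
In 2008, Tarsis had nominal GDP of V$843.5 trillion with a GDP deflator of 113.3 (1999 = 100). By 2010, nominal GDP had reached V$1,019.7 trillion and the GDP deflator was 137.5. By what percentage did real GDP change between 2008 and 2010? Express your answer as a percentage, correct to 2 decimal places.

-0.39%

Deflate each year: 2008 → 843.5/1.133 = 744.48; 2010 → 1019.7/1.375 = 741.60.
So real GDP changed by 741.60/744.48 − 1 = -0.0039, i.e. -0.39%.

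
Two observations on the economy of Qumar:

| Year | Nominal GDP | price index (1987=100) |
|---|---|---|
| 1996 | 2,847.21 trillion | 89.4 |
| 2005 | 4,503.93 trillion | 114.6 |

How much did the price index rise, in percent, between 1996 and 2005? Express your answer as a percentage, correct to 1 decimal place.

Price-level change = 114.6 / 89.4 − 1 = 0.2819.

28.2%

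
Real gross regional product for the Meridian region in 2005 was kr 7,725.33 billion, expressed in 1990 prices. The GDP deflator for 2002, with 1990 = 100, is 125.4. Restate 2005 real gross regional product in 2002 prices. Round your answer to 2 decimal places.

Real gross regional product in 2002 prices = Real gross regional product in 1990 prices × (P_2002/P_1990) = 7725.33 × 1.254 = 9687.56.

kr 9,687.56 billion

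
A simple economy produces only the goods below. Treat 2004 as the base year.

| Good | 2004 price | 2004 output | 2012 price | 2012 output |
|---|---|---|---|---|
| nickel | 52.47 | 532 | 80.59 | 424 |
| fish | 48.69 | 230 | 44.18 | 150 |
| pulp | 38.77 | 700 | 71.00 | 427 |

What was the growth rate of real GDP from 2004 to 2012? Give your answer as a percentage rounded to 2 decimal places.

Real GDP 2004 = Nominal GDP 2004 = 52.47·532 + 48.69·230 + 38.77·700 = 66251.74.
Real GDP 2012 (at 2004 prices) = 52.47·424 + 48.69·150 + 38.77·427 = 46105.57.
Real growth = 46105.57/66251.74 − 1 = -0.3041.

-30.41%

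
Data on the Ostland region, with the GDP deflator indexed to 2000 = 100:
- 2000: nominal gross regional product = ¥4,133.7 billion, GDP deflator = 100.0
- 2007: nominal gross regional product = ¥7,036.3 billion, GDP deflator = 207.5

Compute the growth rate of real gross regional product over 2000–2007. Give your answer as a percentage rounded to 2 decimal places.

Deflate each year: 2000 → 4133.7/1.000 = 4133.70; 2007 → 7036.3/2.075 = 3390.99.
So real gross regional product changed by 3390.99/4133.70 − 1 = -0.1797, i.e. -17.97%.

-17.97%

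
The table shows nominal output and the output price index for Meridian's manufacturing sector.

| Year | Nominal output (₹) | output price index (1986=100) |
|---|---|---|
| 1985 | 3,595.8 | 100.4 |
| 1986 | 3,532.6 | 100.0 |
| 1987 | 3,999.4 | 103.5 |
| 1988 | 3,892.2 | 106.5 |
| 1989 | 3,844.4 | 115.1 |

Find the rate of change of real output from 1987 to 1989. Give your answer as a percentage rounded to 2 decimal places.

Real output 1987 = 3999.4/1.035 = 3864.15.
Real output 1989 = 3844.4/1.151 = 3340.05.
Change = 3340.05/3864.15 − 1 = -0.1356.

-13.56%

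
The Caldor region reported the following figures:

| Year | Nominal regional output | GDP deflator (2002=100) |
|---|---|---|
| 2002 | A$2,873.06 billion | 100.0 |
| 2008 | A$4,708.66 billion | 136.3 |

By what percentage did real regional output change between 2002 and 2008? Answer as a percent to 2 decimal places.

20.24%

Real regional output 2002 = 2873.06 / 1.000 = 2873.06.
Real regional output 2008 = 4708.66 / 1.363 = 3454.63.
Real growth = 3454.63 / 2873.06 − 1 = 0.2024.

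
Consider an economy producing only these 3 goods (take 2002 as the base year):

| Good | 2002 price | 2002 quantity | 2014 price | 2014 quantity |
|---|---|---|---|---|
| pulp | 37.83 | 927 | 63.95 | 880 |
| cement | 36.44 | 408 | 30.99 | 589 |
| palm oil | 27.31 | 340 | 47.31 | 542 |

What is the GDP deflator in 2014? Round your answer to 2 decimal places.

Nominal GDP 2014 = 63.95·880 + 30.99·589 + 47.31·542 = 100171.13.
Real GDP 2014 (at 2002 prices) = 37.83·880 + 36.44·589 + 27.31·542 = 69555.58.
Deflator = Nominal/Real × 100 = 100171.13/69555.58 × 100 = 144.016.

144.02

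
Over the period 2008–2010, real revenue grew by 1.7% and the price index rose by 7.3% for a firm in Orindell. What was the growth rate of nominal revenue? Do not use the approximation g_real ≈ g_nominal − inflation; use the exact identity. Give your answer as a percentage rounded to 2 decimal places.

9.12%

(1 + g_nom) = (1 + g_real)(1 + π) = 1.0170 × 1.0730 = 1.09124.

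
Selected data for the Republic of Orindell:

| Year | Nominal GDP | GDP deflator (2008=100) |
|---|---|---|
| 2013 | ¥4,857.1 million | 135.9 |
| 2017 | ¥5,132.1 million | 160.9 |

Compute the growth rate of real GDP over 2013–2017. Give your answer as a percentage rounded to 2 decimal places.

Deflate each year: 2013 → 4857.1/1.359 = 3574.03; 2017 → 5132.1/1.609 = 3189.62.
So real GDP changed by 3189.62/3574.03 − 1 = -0.1076, i.e. -10.76%.

-10.76%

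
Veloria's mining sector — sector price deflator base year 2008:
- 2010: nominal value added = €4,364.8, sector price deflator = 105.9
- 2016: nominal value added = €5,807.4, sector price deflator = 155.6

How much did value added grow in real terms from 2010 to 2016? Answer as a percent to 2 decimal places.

-9.45%

Real value added 2010 = 4364.8 / 1.059 = 4121.62.
Real value added 2016 = 5807.4 / 1.556 = 3732.26.
Real growth = 3732.26 / 4121.62 − 1 = -0.0945.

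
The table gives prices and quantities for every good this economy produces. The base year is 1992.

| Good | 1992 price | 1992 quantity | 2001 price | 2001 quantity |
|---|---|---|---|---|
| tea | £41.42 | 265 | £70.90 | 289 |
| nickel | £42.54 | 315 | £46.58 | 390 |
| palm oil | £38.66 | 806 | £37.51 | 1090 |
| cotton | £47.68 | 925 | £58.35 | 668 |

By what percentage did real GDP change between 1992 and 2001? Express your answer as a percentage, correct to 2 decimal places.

Real GDP 1992 = Nominal GDP 1992 = 41.42·265 + 42.54·315 + 38.66·806 + 47.68·925 = 99640.36.
Real GDP 2001 (at 1992 prices) = 41.42·289 + 42.54·390 + 38.66·1090 + 47.68·668 = 102550.62.
Real growth = 102550.62/99640.36 − 1 = 0.0292.

2.92%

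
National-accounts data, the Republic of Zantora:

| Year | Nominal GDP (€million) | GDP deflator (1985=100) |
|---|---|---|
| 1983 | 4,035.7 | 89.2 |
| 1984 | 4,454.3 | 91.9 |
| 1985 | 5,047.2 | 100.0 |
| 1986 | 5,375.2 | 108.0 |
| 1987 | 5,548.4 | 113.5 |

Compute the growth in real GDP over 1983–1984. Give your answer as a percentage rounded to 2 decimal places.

Real GDP 1983 = 4035.7/0.892 = 4524.33.
Real GDP 1984 = 4454.3/0.919 = 4846.90.
Change = 4846.90/4524.33 − 1 = 0.0713.

7.13%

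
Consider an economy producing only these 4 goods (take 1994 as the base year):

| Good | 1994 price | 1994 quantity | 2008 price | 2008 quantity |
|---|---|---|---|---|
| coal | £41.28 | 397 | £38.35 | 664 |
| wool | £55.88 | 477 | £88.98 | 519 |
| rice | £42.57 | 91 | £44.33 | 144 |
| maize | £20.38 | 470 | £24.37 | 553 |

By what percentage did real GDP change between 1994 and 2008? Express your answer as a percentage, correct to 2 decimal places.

30.65%

Real GDP 1994 = Nominal GDP 1994 = 41.28·397 + 55.88·477 + 42.57·91 + 20.38·470 = 56495.39.
Real GDP 2008 (at 1994 prices) = 41.28·664 + 55.88·519 + 42.57·144 + 20.38·553 = 73811.86.
Real growth = 73811.86/56495.39 − 1 = 0.3065.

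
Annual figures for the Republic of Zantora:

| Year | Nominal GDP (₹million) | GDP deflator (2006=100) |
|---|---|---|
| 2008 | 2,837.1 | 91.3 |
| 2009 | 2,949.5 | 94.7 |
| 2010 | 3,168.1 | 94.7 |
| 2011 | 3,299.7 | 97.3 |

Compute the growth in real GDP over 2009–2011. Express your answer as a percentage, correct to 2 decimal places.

8.88%

Real GDP 2009 = 2949.5/0.947 = 3114.57.
Real GDP 2011 = 3299.7/0.973 = 3391.26.
Change = 3391.26/3114.57 − 1 = 0.0888.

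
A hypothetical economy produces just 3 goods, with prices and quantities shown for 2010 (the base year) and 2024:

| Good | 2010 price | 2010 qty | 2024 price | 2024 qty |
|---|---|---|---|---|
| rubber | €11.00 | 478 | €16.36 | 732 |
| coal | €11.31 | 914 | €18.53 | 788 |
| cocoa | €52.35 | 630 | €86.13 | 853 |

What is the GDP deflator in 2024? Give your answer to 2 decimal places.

Nominal GDP 2024 = 16.36·732 + 18.53·788 + 86.13·853 = 100046.05.
Real GDP 2024 (at 2010 prices) = 11.00·732 + 11.31·788 + 52.35·853 = 61618.83.
Deflator = Nominal/Real × 100 = 100046.05/61618.83 × 100 = 162.363.

162.36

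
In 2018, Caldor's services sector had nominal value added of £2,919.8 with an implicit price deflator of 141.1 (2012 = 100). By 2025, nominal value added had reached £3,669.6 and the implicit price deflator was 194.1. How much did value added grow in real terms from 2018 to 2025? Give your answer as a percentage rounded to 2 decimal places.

-8.64%

Real value added 2018 = 2919.8 / 1.411 = 2069.31.
Real value added 2025 = 3669.6 / 1.941 = 1890.57.
Real growth = 1890.57 / 2069.31 − 1 = -0.0864.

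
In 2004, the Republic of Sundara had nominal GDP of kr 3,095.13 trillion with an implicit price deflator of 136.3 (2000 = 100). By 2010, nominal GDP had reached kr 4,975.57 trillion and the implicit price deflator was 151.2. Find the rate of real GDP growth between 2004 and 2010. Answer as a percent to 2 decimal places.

Real GDP 2004 = 3095.13 / 1.363 = 2270.82.
Real GDP 2010 = 4975.57 / 1.512 = 3290.72.
Real growth = 3290.72 / 2270.82 − 1 = 0.4491.

44.91%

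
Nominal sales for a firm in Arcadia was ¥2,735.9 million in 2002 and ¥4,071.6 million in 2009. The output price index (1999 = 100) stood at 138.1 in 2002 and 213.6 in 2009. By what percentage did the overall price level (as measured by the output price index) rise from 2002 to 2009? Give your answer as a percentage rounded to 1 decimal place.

54.7%

Price-level change = 213.6 / 138.1 − 1 = 0.5467.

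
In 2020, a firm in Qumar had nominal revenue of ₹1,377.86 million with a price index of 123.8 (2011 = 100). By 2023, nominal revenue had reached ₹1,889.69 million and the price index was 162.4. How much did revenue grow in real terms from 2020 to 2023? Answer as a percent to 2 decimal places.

4.55%

Deflate each year: 2020 → 1377.86/1.238 = 1112.97; 2023 → 1889.69/1.624 = 1163.60.
So real revenue changed by 1163.60/1112.97 − 1 = 0.0455, i.e. 4.55%.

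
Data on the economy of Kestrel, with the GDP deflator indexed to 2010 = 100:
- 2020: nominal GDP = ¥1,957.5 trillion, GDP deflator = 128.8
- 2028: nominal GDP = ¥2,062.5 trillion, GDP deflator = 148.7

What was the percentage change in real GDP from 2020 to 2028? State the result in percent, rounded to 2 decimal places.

-8.74%

Deflate each year: 2020 → 1957.5/1.288 = 1519.80; 2028 → 2062.5/1.487 = 1387.02.
So real GDP changed by 1387.02/1519.80 − 1 = -0.0874, i.e. -8.74%.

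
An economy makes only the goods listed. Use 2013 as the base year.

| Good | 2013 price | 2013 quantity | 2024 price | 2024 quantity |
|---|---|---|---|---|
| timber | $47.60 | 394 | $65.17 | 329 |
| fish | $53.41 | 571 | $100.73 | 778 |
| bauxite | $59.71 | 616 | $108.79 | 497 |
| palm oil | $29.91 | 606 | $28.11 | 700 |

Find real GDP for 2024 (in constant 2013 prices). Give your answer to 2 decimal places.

$107826.25

Real GDP 2024 = Σ (p_2013 × q_2024) = 47.60·329 + 53.41·778 + 59.71·497 + 29.91·700 = 107826.25.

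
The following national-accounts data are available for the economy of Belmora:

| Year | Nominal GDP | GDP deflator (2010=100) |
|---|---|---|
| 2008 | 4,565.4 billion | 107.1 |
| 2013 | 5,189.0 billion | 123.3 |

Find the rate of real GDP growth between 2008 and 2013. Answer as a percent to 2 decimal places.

-1.27%

Real GDP 2008 = 4565.4 / 1.071 = 4262.75.
Real GDP 2013 = 5189.0 / 1.233 = 4208.43.
Real growth = 4208.43 / 4262.75 − 1 = -0.0127.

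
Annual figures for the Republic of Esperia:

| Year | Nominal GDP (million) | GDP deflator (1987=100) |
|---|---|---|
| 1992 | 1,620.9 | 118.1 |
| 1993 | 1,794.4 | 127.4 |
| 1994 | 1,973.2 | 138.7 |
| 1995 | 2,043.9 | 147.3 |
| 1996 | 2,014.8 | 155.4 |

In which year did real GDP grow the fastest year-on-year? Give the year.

1993

1993: real = 1794.4/1.274 = 1408.48; growth vs 1992 (1372.48) = 2.62%.
1994: real = 1973.2/1.387 = 1422.64; growth vs 1993 (1408.48) = 1.01%.
1995: real = 2043.9/1.473 = 1387.58; growth vs 1994 (1422.64) = -2.46%.
1996: real = 2014.8/1.554 = 1296.53; growth vs 1995 (1387.58) = -6.56%.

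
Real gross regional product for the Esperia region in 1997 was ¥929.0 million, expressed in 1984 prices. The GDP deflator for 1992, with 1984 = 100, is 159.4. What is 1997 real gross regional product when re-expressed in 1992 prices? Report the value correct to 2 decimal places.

¥1,480.83 million

Real gross regional product in 1992 prices = Real gross regional product in 1984 prices × (P_1992/P_1984) = 929.0 × 1.594 = 1480.83.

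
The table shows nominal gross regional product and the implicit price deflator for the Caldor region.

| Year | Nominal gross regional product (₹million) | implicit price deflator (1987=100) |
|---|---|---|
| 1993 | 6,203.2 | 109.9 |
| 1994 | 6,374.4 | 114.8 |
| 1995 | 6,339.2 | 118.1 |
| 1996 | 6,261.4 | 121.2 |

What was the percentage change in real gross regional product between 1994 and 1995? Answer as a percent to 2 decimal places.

-3.33%

Real gross regional product 1994 = 6374.4/1.148 = 5552.61.
Real gross regional product 1995 = 6339.2/1.181 = 5367.65.
Change = 5367.65/5552.61 − 1 = -0.0333.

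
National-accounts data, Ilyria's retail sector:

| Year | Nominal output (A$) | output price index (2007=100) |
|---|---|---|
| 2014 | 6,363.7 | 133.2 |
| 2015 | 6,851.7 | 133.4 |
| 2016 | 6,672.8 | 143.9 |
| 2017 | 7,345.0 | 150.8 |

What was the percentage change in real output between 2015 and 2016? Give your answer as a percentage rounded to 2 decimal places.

-9.72%

Real output 2015 = 6851.7/1.334 = 5136.21.
Real output 2016 = 6672.8/1.439 = 4637.11.
Change = 4637.11/5136.21 − 1 = -0.0972.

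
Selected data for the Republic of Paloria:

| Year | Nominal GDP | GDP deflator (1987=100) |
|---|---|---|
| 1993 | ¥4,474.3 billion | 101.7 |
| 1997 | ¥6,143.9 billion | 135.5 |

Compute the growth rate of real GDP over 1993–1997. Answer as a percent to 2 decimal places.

3.06%

Deflate each year: 1993 → 4474.3/1.017 = 4399.51; 1997 → 6143.9/1.355 = 4534.24.
So real GDP changed by 4534.24/4399.51 − 1 = 0.0306, i.e. 3.06%.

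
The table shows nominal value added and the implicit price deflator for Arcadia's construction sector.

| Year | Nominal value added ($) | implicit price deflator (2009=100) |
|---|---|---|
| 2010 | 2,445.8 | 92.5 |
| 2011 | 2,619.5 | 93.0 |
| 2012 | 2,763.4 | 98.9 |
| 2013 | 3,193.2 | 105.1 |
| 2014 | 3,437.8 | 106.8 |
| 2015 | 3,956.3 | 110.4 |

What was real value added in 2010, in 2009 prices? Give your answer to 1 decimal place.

$2,644.1

Real value added 2010 = 2445.8 / 0.925 = 2644.11.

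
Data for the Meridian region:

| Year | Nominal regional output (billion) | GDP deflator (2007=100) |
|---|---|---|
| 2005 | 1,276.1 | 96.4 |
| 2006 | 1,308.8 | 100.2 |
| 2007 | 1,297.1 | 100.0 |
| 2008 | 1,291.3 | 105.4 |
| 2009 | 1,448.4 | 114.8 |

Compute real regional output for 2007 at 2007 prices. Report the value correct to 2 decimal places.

Real regional output 2007 = 1297.1 / 1.000 = 1297.10.

1,297.10 billion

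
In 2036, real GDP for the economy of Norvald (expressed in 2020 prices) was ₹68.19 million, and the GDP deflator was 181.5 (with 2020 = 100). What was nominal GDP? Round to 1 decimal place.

₹123.8 million

Nominal GDP = Real × (GDP deflator/100) = 68.19 × 1.815 = 123.76.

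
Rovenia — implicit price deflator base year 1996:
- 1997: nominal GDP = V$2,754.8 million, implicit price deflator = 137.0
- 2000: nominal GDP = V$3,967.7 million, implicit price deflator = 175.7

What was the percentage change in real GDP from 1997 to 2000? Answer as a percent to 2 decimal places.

12.30%

Real GDP 1997 = 2754.8 / 1.370 = 2010.80.
Real GDP 2000 = 3967.7 / 1.757 = 2258.22.
Real growth = 2258.22 / 2010.80 − 1 = 0.1230.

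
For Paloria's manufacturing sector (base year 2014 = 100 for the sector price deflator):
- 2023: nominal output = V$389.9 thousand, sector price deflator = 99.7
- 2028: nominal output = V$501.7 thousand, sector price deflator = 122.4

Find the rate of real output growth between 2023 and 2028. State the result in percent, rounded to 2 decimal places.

Real output 2023 = 389.9 / 0.997 = 391.07.
Real output 2028 = 501.7 / 1.224 = 409.89.
Real growth = 409.89 / 391.07 − 1 = 0.0481.

4.81%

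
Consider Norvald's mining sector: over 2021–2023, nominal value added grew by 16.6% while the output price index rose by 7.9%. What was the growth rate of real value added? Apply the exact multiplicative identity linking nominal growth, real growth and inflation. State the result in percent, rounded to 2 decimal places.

8.06%

(1 + g_nom) = (1 + g_real)(1 + π), so g_real = 1.1660 / 1.0790 − 1 = 0.08063.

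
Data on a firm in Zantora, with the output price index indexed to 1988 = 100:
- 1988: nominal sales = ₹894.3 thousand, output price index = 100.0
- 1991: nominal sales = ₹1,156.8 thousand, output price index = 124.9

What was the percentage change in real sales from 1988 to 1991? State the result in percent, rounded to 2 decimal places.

Deflate each year: 1988 → 894.3/1.000 = 894.30; 1991 → 1156.8/1.249 = 926.18.
So real sales changed by 926.18/894.30 − 1 = 0.0356, i.e. 3.56%.

3.56%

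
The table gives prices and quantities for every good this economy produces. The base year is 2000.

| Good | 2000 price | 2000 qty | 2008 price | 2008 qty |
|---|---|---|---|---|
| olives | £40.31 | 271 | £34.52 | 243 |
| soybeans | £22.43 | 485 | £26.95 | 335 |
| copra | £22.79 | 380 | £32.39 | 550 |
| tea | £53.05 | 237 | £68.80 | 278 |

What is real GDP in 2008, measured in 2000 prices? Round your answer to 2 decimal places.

£44591.78

Real GDP 2008 = Σ (p_2000 × q_2008) = 40.31·243 + 22.43·335 + 22.79·550 + 53.05·278 = 44591.78.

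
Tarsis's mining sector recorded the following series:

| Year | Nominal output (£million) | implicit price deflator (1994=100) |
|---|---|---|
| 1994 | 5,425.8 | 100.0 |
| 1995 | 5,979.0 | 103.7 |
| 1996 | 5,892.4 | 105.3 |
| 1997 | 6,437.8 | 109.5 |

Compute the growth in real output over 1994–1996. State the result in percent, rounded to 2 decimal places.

Real output 1994 = 5425.8/1.000 = 5425.80.
Real output 1996 = 5892.4/1.053 = 5595.82.
Change = 5595.82/5425.80 − 1 = 0.0313.

3.13%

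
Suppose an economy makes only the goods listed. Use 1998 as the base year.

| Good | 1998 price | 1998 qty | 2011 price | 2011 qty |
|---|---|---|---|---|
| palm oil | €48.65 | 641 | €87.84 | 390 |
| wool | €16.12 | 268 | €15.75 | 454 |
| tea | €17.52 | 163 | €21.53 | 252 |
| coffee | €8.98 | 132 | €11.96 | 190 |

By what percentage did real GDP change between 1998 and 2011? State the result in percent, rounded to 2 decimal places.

Real GDP 1998 = Nominal GDP 1998 = 48.65·641 + 16.12·268 + 17.52·163 + 8.98·132 = 39545.93.
Real GDP 2011 (at 1998 prices) = 48.65·390 + 16.12·454 + 17.52·252 + 8.98·190 = 32413.22.
Real growth = 32413.22/39545.93 − 1 = -0.1804.

-18.04%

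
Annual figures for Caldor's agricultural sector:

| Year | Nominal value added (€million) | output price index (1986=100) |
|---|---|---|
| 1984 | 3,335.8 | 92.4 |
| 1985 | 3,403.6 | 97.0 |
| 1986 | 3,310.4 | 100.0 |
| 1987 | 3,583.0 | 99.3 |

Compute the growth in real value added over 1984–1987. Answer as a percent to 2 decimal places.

-0.05%

Real value added 1984 = 3335.8/0.924 = 3610.17.
Real value added 1987 = 3583.0/0.993 = 3608.26.
Change = 3608.26/3610.17 − 1 = -0.0005.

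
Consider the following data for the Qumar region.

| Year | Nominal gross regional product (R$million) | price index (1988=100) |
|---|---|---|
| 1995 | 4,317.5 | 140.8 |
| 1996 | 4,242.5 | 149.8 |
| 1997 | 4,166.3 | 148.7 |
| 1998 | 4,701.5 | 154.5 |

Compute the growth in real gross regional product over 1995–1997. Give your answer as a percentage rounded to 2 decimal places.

Real gross regional product 1995 = 4317.5/1.408 = 3066.41.
Real gross regional product 1997 = 4166.3/1.487 = 2801.82.
Change = 2801.82/3066.41 − 1 = -0.0863.

-8.63%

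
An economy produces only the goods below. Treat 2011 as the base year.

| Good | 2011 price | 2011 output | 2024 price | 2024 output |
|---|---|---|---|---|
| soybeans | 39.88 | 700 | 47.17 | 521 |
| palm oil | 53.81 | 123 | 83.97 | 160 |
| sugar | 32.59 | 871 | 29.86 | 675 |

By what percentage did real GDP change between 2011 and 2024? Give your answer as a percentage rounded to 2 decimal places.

Real GDP 2011 = Nominal GDP 2011 = 39.88·700 + 53.81·123 + 32.59·871 = 62920.52.
Real GDP 2024 (at 2011 prices) = 39.88·521 + 53.81·160 + 32.59·675 = 51385.33.
Real growth = 51385.33/62920.52 − 1 = -0.1833.

-18.33%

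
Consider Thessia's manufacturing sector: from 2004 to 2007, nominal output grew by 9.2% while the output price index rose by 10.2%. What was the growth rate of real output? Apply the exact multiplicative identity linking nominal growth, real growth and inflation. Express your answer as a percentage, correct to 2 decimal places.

(1 + g_nom) = (1 + g_real)(1 + π), so g_real = 1.0920 / 1.1020 − 1 = -0.00907.

-0.91%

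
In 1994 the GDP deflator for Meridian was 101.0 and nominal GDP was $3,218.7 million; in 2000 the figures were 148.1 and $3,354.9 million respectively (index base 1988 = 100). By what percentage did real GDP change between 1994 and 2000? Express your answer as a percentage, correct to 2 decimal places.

Real GDP 1994 = 3218.7 / 1.010 = 3186.83.
Real GDP 2000 = 3354.9 / 1.481 = 2265.29.
Real growth = 2265.29 / 3186.83 − 1 = -0.2892.

-28.92%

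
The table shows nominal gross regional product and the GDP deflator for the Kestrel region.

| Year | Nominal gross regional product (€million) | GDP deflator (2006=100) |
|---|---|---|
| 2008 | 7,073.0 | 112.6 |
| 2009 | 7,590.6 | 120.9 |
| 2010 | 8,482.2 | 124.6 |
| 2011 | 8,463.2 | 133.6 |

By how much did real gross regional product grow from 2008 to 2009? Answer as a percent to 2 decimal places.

Real gross regional product 2008 = 7073.0/1.126 = 6281.53.
Real gross regional product 2009 = 7590.6/1.209 = 6278.41.
Change = 6278.41/6281.53 − 1 = -0.0005.

-0.05%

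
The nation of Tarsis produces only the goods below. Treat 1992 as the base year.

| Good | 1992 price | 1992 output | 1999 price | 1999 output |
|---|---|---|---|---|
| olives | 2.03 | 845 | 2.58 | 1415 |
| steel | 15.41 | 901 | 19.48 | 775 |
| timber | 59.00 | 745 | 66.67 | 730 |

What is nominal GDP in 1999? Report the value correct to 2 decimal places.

Nominal GDP 1999 = Σ (p_1999 × q_1999) = 2.58·1415 + 19.48·775 + 66.67·730 = 67416.80.

67416.80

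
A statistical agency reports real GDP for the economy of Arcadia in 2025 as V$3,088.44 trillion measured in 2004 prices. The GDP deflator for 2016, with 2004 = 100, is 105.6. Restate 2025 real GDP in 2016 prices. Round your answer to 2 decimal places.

Real GDP in 2016 prices = Real GDP in 2004 prices × (P_2016/P_2004) = 3088.44 × 1.056 = 3261.39.

V$3,261.39 trillion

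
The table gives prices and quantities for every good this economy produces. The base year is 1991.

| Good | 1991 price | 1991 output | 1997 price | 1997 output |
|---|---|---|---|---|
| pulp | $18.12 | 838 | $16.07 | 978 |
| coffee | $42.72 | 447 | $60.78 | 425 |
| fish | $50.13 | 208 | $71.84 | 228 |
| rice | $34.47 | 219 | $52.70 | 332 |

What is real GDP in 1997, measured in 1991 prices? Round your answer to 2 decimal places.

$58751.04

Real GDP 1997 = Σ (p_1991 × q_1997) = 18.12·978 + 42.72·425 + 50.13·228 + 34.47·332 = 58751.04.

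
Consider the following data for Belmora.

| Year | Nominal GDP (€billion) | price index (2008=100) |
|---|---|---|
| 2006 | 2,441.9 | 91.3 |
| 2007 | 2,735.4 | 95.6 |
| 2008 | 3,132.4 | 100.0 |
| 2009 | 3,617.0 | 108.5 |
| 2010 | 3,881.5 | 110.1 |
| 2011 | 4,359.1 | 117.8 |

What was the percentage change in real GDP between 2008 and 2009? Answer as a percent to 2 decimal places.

6.42%

Real GDP 2008 = 3132.4/1.000 = 3132.40.
Real GDP 2009 = 3617.0/1.085 = 3333.64.
Change = 3333.64/3132.40 − 1 = 0.0642.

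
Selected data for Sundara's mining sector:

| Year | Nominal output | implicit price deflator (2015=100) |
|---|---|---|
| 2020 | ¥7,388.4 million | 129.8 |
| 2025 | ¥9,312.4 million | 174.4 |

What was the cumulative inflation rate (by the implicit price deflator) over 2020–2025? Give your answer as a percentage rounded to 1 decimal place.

Price-level change = 174.4 / 129.8 − 1 = 0.3436.

34.4%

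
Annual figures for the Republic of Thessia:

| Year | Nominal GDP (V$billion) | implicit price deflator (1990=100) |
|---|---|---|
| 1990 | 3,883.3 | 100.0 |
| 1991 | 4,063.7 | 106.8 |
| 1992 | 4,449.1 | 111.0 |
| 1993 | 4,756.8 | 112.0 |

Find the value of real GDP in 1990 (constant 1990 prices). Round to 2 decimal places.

Real GDP 1990 = 3883.3 / 1.000 = 3883.30.

V$3,883.30 billion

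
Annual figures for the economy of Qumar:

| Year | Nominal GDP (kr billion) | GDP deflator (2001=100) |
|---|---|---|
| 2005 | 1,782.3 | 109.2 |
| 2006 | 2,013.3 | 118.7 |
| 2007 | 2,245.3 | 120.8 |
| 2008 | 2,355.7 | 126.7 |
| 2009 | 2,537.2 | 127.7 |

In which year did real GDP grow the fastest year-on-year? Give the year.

2006: real = 2013.3/1.187 = 1696.12; growth vs 2005 (1632.14) = 3.92%.
2007: real = 2245.3/1.208 = 1858.69; growth vs 2006 (1696.12) = 9.58%.
2008: real = 2355.7/1.267 = 1859.27; growth vs 2007 (1858.69) = 0.03%.
2009: real = 2537.2/1.277 = 1986.84; growth vs 2008 (1859.27) = 6.86%.

2007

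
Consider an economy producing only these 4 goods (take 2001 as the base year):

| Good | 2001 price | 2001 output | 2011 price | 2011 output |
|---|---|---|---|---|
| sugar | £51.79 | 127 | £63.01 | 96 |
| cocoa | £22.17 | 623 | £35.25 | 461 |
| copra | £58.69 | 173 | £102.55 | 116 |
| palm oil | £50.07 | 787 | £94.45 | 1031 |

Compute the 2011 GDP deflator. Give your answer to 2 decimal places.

Nominal GDP 2011 = 63.01·96 + 35.25·461 + 102.55·116 + 94.45·1031 = 131572.96.
Real GDP 2011 (at 2001 prices) = 51.79·96 + 22.17·461 + 58.69·116 + 50.07·1031 = 73622.42.
Deflator = Nominal/Real × 100 = 131572.96/73622.42 × 100 = 178.713.

178.71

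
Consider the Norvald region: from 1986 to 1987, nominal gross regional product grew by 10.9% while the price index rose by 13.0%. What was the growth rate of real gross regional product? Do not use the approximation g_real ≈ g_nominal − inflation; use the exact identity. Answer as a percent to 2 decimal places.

(1 + g_nom) = (1 + g_real)(1 + π), so g_real = 1.1090 / 1.1300 − 1 = -0.01858.

-1.86%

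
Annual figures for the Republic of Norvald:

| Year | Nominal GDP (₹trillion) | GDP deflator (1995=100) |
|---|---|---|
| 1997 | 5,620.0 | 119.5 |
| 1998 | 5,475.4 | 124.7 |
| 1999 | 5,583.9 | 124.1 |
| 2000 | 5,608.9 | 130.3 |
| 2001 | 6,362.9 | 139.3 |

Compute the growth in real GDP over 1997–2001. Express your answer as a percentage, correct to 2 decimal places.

Real GDP 1997 = 5620.0/1.195 = 4702.93.
Real GDP 2001 = 6362.9/1.393 = 4567.77.
Change = 4567.77/4702.93 − 1 = -0.0287.

-2.87%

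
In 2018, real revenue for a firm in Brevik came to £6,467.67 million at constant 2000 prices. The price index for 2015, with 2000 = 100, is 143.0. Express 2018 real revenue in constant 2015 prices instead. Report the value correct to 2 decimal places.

£9,248.77 million

Real revenue in 2015 prices = Real revenue in 2000 prices × (P_2015/P_2000) = 6467.67 × 1.430 = 9248.77.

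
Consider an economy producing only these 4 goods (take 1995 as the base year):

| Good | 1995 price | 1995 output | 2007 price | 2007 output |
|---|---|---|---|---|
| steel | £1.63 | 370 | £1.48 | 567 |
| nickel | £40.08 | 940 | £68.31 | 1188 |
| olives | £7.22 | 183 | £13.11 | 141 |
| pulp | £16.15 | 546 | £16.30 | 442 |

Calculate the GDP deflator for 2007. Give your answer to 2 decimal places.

Nominal GDP 2007 = 1.48·567 + 68.31·1188 + 13.11·141 + 16.30·442 = 91044.55.
Real GDP 2007 (at 1995 prices) = 1.63·567 + 40.08·1188 + 7.22·141 + 16.15·442 = 56695.57.
Deflator = Nominal/Real × 100 = 91044.55/56695.57 × 100 = 160.585.

160.58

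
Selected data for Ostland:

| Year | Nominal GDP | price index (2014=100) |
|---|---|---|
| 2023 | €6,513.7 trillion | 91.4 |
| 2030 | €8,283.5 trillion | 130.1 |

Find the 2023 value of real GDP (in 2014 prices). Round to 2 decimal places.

€7,126.59 trillion

Real GDP = Nominal / (price index/100) = 6513.7 / 0.914 = 7126.59.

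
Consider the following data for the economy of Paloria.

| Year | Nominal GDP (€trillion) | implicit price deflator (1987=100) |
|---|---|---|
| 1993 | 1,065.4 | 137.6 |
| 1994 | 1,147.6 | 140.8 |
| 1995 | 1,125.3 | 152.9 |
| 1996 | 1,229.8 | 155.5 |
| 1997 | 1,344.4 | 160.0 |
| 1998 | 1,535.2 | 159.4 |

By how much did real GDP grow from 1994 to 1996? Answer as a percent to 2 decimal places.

Real GDP 1994 = 1147.6/1.408 = 815.06.
Real GDP 1996 = 1229.8/1.555 = 790.87.
Change = 790.87/815.06 − 1 = -0.0297.

-2.97%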